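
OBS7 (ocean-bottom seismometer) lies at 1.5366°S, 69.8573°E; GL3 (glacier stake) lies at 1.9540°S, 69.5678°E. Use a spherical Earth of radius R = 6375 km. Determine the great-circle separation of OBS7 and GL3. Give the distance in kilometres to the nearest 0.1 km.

56.5 km

Δφ = -0.4174°,  Δλ = -0.2895°
a = sin²(Δφ/2) + cos φ₁ cos φ₂ sin²(Δλ/2) = 0.000020
c = 2·arcsin(√a) = 0.008864 rad = 0.5079°
d = R·c = 6375 × 0.008864 = 56.5 km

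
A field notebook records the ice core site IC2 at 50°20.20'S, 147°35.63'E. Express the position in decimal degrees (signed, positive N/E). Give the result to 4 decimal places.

-50.3367°, +147.5938°

lat: 50.3367° S → -50.3367°
lon: 147.5938° E → +147.5938°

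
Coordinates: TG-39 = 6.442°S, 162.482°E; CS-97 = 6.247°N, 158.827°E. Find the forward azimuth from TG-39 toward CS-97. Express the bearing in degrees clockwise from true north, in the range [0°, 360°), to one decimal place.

Δλ = -3.6550°
y = sin Δλ · cos φ₂ = -0.063370
x = cos φ₁ sin φ₂ − sin φ₁ cos φ₂ cos Δλ = 0.219432
θ = atan2(y, x) = -16.1082° → 343.8918° (mod 360°)

343.9°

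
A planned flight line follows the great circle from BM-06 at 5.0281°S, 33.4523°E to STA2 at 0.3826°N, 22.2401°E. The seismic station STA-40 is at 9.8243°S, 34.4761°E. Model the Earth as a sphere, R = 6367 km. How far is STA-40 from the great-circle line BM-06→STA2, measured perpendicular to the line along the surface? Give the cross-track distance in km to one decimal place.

δ₁₃ = central angle BM-06→STA-40 = 0.085563 rad  (haversine)
θ₁₃ = bearing BM-06→STA-40 = 168.111°,  θ₁₂ = bearing BM-06→STA2 = 295.471°
dₓₜ = R·arcsin(sin δ₁₃ · sin(θ₁₃ − θ₁₂)) = 6367·arcsin(0.08546·sin(-127.360°)) = -432.818 km
|dₓₜ| = 432.818 km

432.8 km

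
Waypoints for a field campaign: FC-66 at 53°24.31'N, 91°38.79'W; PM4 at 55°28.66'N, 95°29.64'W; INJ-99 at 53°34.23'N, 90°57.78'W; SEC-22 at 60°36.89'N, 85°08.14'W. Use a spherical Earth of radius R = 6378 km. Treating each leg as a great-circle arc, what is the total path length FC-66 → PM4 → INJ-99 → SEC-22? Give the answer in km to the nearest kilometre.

FC-66: φ = +53.40517°, λ = -91.64650°
PM4: φ = +55.47767°, λ = -95.49400°
INJ-99: φ = +53.57050°, λ = -90.96300°
SEC-22: φ = +60.61483°, λ = -85.13567°
FC-66→PM4: c = 0.053215 rad, d = 339.41 km
PM4→INJ-99: c = 0.056677 rad, d = 361.49 km
INJ-99→SEC-22: c = 0.134669 rad, d = 858.92 km
Total = 339.41 + 361.49 + 858.92 = 1559.81 km

1560 km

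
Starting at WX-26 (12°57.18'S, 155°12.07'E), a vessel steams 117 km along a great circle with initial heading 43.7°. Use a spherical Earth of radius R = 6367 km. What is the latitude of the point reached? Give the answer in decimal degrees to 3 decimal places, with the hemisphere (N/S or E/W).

WX-26: φ = -12.95300°, λ = +155.20117°
δ = d/R = 117/6367 = 0.018376 rad
φ₂ = arcsin(sin φ₁ cos δ + cos φ₁ sin δ cos θ)
   = arcsin(-0.22415·0.99983 + 0.97455·0.01837·0.72297) = -12.19077°
λ₂ = λ₁ + atan2(sin θ sin δ cos φ₁, cos δ − sin φ₁ sin φ₂) = 155.94533°

12.191°S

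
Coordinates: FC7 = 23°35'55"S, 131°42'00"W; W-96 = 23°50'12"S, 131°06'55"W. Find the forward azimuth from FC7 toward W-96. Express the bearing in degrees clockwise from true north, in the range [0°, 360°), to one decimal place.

114.1°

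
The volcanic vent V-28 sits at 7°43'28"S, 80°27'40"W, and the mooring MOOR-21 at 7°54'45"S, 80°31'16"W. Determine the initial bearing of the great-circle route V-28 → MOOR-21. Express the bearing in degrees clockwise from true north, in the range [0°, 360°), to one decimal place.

V-28: φ = -7.72444°, λ = -80.46111°
MOOR-21: φ = -7.91250°, λ = -80.52111°
Δλ = -0.0600°
y = sin Δλ · cos φ₂ = -0.001037
x = cos φ₁ sin φ₂ − sin φ₁ cos φ₂ cos Δλ = -0.003282
θ = atan2(y, x) = -162.4629° → 197.5371° (mod 360°)

197.5°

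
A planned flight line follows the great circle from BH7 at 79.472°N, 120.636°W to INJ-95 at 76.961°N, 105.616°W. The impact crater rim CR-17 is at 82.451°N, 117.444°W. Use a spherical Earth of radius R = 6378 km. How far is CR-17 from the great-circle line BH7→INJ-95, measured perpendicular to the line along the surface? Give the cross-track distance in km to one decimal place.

307.5 km

δ₁₃ = central angle BH7→CR-17 = 0.052705 rad  (haversine)
θ₁₃ = bearing BH7→CR-17 = 7.982°,  θ₁₂ = bearing BH7→INJ-95 = 121.786°
dₓₜ = R·arcsin(sin δ₁₃ · sin(θ₁₃ − θ₁₂)) = 6378·arcsin(0.05268·sin(-113.804°)) = -307.533 km
|dₓₜ| = 307.533 km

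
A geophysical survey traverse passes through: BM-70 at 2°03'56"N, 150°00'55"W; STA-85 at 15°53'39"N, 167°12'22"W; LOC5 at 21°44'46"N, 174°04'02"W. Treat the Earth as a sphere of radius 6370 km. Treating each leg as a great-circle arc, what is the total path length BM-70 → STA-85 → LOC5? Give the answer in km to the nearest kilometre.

BM-70: φ = +2.06556°, λ = -150.01528°
STA-85: φ = +15.89417°, λ = -167.20611°
LOC5: φ = +21.74611°, λ = -174.06722°
BM-70→STA-85: c = 0.381582 rad, d = 2430.68 km
STA-85→LOC5: c = 0.152521 rad, d = 971.56 km
Total = 2430.68 + 971.56 = 3402.24 km

3402 km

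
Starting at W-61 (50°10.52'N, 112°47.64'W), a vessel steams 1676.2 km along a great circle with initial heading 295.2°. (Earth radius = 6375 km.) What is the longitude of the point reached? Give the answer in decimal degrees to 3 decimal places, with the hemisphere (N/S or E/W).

W-61: φ = +50.17533°, λ = -112.79400°
δ = d/R = 1676.2/6375 = 0.262933 rad
φ₂ = arcsin(sin φ₁ cos δ + cos φ₁ sin δ cos θ)
   = arcsin(0.76801·0.96563 + 0.64044·0.25991·0.42578) = 54.33971°
λ₂ = λ₁ + atan2(sin θ sin δ cos φ₁, cos δ − sin φ₁ sin φ₂) = -136.58533°

136.585°W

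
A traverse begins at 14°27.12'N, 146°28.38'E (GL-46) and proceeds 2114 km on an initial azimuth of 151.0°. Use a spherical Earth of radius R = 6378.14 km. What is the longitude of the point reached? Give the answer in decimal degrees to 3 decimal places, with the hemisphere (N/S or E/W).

GL-46: φ = +14.45200°, λ = +146.47300°
δ = d/R = 2114/6378.14 = 0.331445 rad
φ₂ = arcsin(sin φ₁ cos δ + cos φ₁ sin δ cos θ)
   = arcsin(0.24957·0.94557 + 0.96836·0.32541·-0.87462) = -2.27053°
λ₂ = λ₁ + atan2(sin θ sin δ cos φ₁, cos δ − sin φ₁ sin φ₂) = 155.55719°

155.557°E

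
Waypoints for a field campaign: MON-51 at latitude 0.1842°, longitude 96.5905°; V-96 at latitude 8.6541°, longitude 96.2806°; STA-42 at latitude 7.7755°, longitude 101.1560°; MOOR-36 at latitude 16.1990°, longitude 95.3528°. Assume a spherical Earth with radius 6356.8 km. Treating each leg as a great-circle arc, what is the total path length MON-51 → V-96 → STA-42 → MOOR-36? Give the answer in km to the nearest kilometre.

MON-51→V-96: c = 0.147926 rad, d = 940.33 km
V-96→STA-42: c = 0.085602 rad, d = 544.15 km
STA-42→MOOR-36: c = 0.177228 rad, d = 1126.61 km
Total = 940.33 + 544.15 + 1126.61 = 2611.09 km

2611 km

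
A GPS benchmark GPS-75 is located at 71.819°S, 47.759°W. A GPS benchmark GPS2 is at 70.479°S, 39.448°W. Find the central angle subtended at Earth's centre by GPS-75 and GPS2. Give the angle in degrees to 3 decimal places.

2.998°

Δφ = 1.3400°,  Δλ = 8.3110°
a = sin²(Δφ/2) + cos φ₁ cos φ₂ sin²(Δλ/2) = 0.000684
c = 2·arcsin(√a) = 0.052321 rad = 2.9978°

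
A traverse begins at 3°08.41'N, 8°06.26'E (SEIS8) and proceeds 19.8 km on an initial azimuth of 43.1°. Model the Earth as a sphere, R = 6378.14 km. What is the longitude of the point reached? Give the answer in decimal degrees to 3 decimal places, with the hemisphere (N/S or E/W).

8.226°E

SEIS8: φ = +3.14017°, λ = +8.10433°
δ = d/R = 19.8/6378.14 = 0.003104 rad
φ₂ = arcsin(sin φ₁ cos δ + cos φ₁ sin δ cos θ)
   = arcsin(0.05478·1.00000 + 0.99850·0.00310·0.73016) = 3.27003°
λ₂ = λ₁ + atan2(sin θ sin δ cos φ₁, cos δ − sin φ₁ sin φ₂) = 8.22606°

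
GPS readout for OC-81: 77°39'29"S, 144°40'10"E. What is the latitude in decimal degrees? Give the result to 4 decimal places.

77.6581°S

77° + 39′/60 + 29″/3600 = 77 + 0.65000 + 0.00806 = 77.6581°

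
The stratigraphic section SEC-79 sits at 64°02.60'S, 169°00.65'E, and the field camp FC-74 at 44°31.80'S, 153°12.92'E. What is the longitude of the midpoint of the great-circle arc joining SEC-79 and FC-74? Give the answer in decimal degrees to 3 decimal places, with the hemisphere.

SEC-79: φ = -64.04333°, λ = +169.01083°
FC-74: φ = -44.53000°, λ = +153.21533°
Bx = cos φ₂ cos Δλ = 0.685964,  By = cos φ₂ sin Δλ = -0.194050
φₘ = atan2(sin φ₁ + sin φ₂, √((cos φ₁ + Bx)² + By²)) = -54.53018°
λₘ = λ₁ + atan2(By, cos φ₁ + Bx) = 159.21276°

159.213°E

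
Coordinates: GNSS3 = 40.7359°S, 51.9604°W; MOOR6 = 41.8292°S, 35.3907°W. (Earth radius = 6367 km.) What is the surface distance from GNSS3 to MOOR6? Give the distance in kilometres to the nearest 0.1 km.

Δφ = -1.0933°,  Δλ = 16.5697°
a = sin²(Δφ/2) + cos φ₁ cos φ₂ sin²(Δλ/2) = 0.011814
c = 2·arcsin(√a) = 0.217816 rad = 12.4799°
d = R·c = 6367 × 0.217816 = 1386.8 km

1386.8 km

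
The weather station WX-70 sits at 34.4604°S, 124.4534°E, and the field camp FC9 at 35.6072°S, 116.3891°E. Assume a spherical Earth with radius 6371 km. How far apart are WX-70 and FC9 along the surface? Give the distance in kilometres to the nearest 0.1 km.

745.0 km

Δφ = -1.1468°,  Δλ = -8.0643°
a = sin²(Δφ/2) + cos φ₁ cos φ₂ sin²(Δλ/2) = 0.003415
c = 2·arcsin(√a) = 0.116936 rad = 6.7000°
d = R·c = 6371 × 0.116936 = 745.0 km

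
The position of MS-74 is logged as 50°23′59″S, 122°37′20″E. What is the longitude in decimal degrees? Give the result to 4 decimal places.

122° + 37′/60 + 20″/3600 = 122 + 0.61667 + 0.00556 = 122.6222°

122.6222°E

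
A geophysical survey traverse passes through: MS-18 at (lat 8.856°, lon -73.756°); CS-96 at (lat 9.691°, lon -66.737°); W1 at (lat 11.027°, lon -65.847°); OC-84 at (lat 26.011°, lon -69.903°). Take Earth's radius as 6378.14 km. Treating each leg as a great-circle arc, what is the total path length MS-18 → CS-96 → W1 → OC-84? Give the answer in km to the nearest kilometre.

MS-18→CS-96: c = 0.121776 rad, d = 776.70 km
CS-96→W1: c = 0.027878 rad, d = 177.81 km
W1→OC-84: c = 0.269933 rad, d = 1721.67 km
Total = 776.70 + 177.81 + 1721.67 = 2676.18 km

2676 km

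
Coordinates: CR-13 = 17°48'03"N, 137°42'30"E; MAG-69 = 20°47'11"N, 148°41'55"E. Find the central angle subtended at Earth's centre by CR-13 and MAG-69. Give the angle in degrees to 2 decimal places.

CR-13: φ = +17.80083°, λ = +137.70833°
MAG-69: φ = +20.78639°, λ = +148.69861°
Δφ = 2.9856°,  Δλ = 10.9903°
a = sin²(Δφ/2) + cos φ₁ cos φ₂ sin²(Δλ/2) = 0.008842
c = 2·arcsin(√a) = 0.188337 rad = 10.7909°

10.79°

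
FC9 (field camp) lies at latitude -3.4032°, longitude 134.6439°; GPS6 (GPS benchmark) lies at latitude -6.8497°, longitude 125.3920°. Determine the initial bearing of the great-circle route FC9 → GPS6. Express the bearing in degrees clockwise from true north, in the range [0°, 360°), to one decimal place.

Δλ = -9.2519°
y = sin Δλ · cos φ₂ = -0.159628
x = cos φ₁ sin φ₂ − sin φ₁ cos φ₂ cos Δλ = -0.060883
θ = atan2(y, x) = -110.8772° → 249.1228° (mod 360°)

249.1°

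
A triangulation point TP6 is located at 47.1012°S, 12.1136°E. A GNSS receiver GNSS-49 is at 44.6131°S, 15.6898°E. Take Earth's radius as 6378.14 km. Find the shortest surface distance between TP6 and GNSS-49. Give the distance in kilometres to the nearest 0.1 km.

Δφ = 2.4881°,  Δλ = 3.5762°
a = sin²(Δφ/2) + cos φ₁ cos φ₂ sin²(Δλ/2) = 0.000943
c = 2·arcsin(√a) = 0.061432 rad = 3.5198°
d = R·c = 6378.14 × 0.061432 = 391.8 km

391.8 km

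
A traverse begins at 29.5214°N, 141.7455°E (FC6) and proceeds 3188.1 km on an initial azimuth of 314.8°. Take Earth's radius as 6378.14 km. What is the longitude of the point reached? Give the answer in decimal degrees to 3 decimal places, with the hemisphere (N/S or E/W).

112.089°E

δ = d/R = 3188.1/6378.14 = 0.499848 rad
φ₂ = arcsin(sin φ₁ cos δ + cos φ₁ sin δ cos θ)
   = arcsin(0.49275·0.87766 + 0.87017·0.47929·0.70463) = 46.58066°
λ₂ = λ₁ + atan2(sin θ sin δ cos φ₁, cos δ − sin φ₁ sin φ₂) = 112.08899°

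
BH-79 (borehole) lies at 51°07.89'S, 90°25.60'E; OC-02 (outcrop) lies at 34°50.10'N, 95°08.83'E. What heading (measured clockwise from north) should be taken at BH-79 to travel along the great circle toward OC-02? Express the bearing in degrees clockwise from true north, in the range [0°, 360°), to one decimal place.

3.9°

BH-79: φ = -51.13150°, λ = +90.42667°
OC-02: φ = +34.83500°, λ = +95.14717°
Δλ = 4.7205°
y = sin Δλ · cos φ₂ = 0.067548
x = cos φ₁ sin φ₂ − sin φ₁ cos φ₂ cos Δλ = 0.995355
θ = atan2(y, x) = 3.8823° → 3.8823° (mod 360°)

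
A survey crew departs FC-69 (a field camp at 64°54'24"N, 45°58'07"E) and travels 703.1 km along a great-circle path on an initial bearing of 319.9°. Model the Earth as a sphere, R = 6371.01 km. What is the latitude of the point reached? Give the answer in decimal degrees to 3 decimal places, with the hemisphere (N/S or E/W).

FC-69: φ = +64.90667°, λ = +45.96861°
δ = d/R = 703.1/6371.01 = 0.110359 rad
φ₂ = arcsin(sin φ₁ cos δ + cos φ₁ sin δ cos θ)
   = arcsin(0.90562·0.99392 + 0.42409·0.11014·0.76492) = 69.36374°
λ₂ = λ₁ + atan2(sin θ sin δ cos φ₁, cos δ − sin φ₁ sin φ₂) = 34.35631°

69.364°N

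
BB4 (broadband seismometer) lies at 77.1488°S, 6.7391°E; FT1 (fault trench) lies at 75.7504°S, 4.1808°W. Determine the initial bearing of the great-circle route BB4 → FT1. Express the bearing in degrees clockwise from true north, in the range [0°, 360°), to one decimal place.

Δλ = -10.9199°
y = sin Δλ · cos φ₂ = -0.046629
x = cos φ₁ sin φ₂ − sin φ₁ cos φ₂ cos Δλ = 0.020059
θ = atan2(y, x) = -66.7236° → 293.2764° (mod 360°)

293.3°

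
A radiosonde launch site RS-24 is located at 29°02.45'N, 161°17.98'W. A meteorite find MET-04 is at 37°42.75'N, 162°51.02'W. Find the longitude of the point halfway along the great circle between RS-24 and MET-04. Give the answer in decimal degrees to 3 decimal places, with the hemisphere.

RS-24: φ = +29.04083°, λ = -161.29967°
MET-04: φ = +37.71250°, λ = -162.85033°
Bx = cos φ₂ cos Δλ = 0.790800,  By = cos φ₂ sin Δλ = -0.021408
φₘ = atan2(sin φ₁ + sin φ₂, √((cos φ₁ + Bx)² + By²)) = 33.37907°
λₘ = λ₁ + atan2(By, cos φ₁ + Bx) = -162.03627°

162.036°W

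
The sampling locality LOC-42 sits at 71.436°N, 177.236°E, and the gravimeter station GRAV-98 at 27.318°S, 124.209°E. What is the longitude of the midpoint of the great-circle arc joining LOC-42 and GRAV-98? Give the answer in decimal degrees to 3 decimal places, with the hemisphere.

Bx = cos φ₂ cos Δλ = 0.534362,  By = cos φ₂ sin Δλ = -0.709818
φₘ = atan2(sin φ₁ + sin φ₂, √((cos φ₁ + Bx)² + By²)) = 23.78675°
λₘ = λ₁ + atan2(By, cos φ₁ + Bx) = 137.46164°

137.462°E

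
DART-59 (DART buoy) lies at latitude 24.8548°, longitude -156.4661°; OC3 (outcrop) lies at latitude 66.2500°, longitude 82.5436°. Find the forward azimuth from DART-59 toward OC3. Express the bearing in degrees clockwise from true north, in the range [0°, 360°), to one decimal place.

339.4°

Δλ = -120.9903°
y = sin Δλ · cos φ₂ = -0.345256
x = cos φ₁ sin φ₂ − sin φ₁ cos φ₂ cos Δλ = 0.917694
θ = atan2(y, x) = -20.6174° → 339.3826° (mod 360°)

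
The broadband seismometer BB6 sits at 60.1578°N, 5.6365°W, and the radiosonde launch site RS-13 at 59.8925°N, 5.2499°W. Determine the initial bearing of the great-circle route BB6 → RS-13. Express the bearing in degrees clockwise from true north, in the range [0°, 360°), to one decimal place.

Δλ = 0.3866°
y = sin Δλ · cos φ₂ = 0.003385
x = cos φ₁ sin φ₂ − sin φ₁ cos φ₂ cos Δλ = -0.004620
θ = atan2(y, x) = 143.7757° → 143.7757° (mod 360°)

143.8°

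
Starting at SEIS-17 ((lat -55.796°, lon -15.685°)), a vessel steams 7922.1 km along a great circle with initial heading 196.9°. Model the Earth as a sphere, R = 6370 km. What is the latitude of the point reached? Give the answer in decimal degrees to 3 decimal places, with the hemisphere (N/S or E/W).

δ = d/R = 7922.1/6370 = 1.243658 rad
φ₂ = arcsin(sin φ₁ cos δ + cos φ₁ sin δ cos θ)
   = arcsin(-0.82704·0.32133 + 0.56214·0.94697·-0.95681) = -50.81374°
λ₂ = λ₁ + atan2(sin θ sin δ cos φ₁, cos δ − sin φ₁ sin φ₂) = -169.85608°

50.814°S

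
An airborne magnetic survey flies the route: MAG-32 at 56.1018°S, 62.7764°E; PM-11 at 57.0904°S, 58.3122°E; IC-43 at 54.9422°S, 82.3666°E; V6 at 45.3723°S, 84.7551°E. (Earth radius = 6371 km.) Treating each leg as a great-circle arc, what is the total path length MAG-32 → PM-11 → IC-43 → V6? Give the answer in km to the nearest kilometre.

MAG-32→PM-11: c = 0.046224 rad, d = 294.50 km
PM-11→IC-43: c = 0.236365 rad, d = 1505.88 km
IC-43→V6: c = 0.169122 rad, d = 1077.48 km
Total = 294.50 + 1505.88 + 1077.48 = 2877.85 km

2878 km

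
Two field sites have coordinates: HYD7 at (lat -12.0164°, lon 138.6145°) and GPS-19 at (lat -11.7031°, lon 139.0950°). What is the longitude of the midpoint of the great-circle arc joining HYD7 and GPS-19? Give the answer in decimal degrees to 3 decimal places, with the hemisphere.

138.855°E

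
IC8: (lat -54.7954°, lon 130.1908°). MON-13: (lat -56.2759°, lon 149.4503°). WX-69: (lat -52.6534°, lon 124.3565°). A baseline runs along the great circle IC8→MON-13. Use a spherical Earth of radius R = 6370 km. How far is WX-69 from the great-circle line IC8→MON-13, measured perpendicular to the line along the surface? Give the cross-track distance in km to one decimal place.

δ₁₃ = central angle IC8→WX-69 = 0.070871 rad  (haversine)
θ₁₃ = bearing IC8→WX-69 = 299.444°,  θ₁₂ = bearing IC8→MON-13 = 105.628°
dₓₜ = R·arcsin(sin δ₁₃ · sin(θ₁₃ − θ₁₂)) = 6370·arcsin(0.07081·sin(193.816°)) = -107.723 km
|dₓₜ| = 107.723 km

107.7 km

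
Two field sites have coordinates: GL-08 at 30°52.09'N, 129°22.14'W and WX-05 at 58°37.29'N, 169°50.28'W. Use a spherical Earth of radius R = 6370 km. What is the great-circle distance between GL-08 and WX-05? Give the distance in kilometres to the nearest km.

4327 km

GL-08: φ = +30.86817°, λ = -129.36900°
WX-05: φ = +58.62150°, λ = -169.83800°
Δφ = 27.7533°,  Δλ = -40.4690°
a = sin²(Δφ/2) + cos φ₁ cos φ₂ sin²(Δλ/2) = 0.110983
c = 2·arcsin(√a) = 0.679265 rad = 38.9190°
d = R·c = 6370 × 0.679265 = 4326.9 km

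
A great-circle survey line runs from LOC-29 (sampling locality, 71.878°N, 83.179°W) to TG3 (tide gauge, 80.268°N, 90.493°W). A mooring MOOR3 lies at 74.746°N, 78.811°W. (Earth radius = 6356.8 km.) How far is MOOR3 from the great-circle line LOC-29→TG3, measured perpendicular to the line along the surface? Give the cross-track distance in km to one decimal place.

δ₁₃ = central angle LOC-29→MOOR3 = 0.054600 rad  (haversine)
θ₁₃ = bearing LOC-29→MOOR3 = 21.542°,  θ₁₂ = bearing LOC-29→TG3 = 351.684°
dₓₜ = R·arcsin(sin δ₁₃ · sin(θ₁₃ − θ₁₂)) = 6356.8·arcsin(0.05457·sin(-330.142°)) = 172.733 km
|dₓₜ| = 172.733 km

172.7 km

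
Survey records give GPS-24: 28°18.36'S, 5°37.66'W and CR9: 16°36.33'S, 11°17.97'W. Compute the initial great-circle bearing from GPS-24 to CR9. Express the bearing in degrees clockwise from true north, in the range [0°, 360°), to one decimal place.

334.7°

GPS-24: φ = -28.30600°, λ = -5.62767°
CR9: φ = -16.60550°, λ = -11.29950°
Δλ = -5.6718°
y = sin Δλ · cos φ₂ = -0.094709
x = cos φ₁ sin φ₂ − sin φ₁ cos φ₂ cos Δλ = 0.200571
θ = atan2(y, x) = -25.2765° → 334.7235° (mod 360°)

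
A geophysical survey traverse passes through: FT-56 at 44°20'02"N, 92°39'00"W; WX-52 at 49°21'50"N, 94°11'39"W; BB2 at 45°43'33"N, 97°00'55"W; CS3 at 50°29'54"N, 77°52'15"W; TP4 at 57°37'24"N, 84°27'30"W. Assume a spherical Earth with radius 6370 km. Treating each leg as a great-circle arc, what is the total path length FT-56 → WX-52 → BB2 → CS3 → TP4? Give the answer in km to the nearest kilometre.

3440 km

FT-56: φ = +44.33389°, λ = -92.65000°
WX-52: φ = +49.36389°, λ = -94.19417°
BB2: φ = +45.72583°, λ = -97.01528°
CS3: φ = +50.49833°, λ = -77.87083°
TP4: φ = +57.62333°, λ = -84.45833°
FT-56→WX-52: c = 0.089699 rad, d = 571.38 km
WX-52→BB2: c = 0.071656 rad, d = 456.45 km
BB2→CS3: c = 0.237308 rad, d = 1511.65 km
CS3→TP4: c = 0.141333 rad, d = 900.29 km
Total = 571.38 + 456.45 + 1511.65 + 900.29 = 3439.78 km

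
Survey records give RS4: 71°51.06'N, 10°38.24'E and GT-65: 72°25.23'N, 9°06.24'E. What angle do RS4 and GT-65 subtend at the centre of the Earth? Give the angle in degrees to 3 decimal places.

0.739°

RS4: φ = +71.85100°, λ = +10.63733°
GT-65: φ = +72.42050°, λ = +9.10400°
Δφ = 0.5695°,  Δλ = -1.5333°
a = sin²(Δφ/2) + cos φ₁ cos φ₂ sin²(Δλ/2) = 0.000042
c = 2·arcsin(√a) = 0.012891 rad = 0.7386°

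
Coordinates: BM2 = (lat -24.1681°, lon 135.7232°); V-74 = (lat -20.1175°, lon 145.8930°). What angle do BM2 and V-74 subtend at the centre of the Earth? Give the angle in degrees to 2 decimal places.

Δφ = 4.0506°,  Δλ = 10.1698°
a = sin²(Δφ/2) + cos φ₁ cos φ₂ sin²(Δλ/2) = 0.007979
c = 2·arcsin(√a) = 0.178886 rad = 10.2494°

10.25°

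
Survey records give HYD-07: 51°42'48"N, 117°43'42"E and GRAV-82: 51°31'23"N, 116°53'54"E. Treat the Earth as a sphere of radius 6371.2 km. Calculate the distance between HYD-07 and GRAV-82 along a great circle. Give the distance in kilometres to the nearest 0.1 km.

HYD-07: φ = +51.71333°, λ = +117.72833°
GRAV-82: φ = +51.52306°, λ = +116.89833°
Δφ = -0.1903°,  Δλ = -0.8300°
a = sin²(Δφ/2) + cos φ₁ cos φ₂ sin²(Δλ/2) = 0.000023
c = 2·arcsin(√a) = 0.009588 rad = 0.5493°
d = R·c = 6371.2 × 0.009588 = 61.1 km

61.1 km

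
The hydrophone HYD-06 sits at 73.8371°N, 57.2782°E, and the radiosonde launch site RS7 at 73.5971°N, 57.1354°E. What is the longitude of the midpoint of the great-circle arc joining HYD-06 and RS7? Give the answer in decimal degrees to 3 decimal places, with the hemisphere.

57.206°E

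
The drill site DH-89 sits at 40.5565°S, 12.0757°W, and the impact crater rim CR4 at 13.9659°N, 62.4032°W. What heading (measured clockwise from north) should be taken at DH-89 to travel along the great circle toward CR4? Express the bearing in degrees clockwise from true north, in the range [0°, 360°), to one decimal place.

Δλ = -50.3275°
y = sin Δλ · cos φ₂ = -0.746953
x = cos φ₁ sin φ₂ − sin φ₁ cos φ₂ cos Δλ = 0.586180
θ = atan2(y, x) = -51.8765° → 308.1235° (mod 360°)

308.1°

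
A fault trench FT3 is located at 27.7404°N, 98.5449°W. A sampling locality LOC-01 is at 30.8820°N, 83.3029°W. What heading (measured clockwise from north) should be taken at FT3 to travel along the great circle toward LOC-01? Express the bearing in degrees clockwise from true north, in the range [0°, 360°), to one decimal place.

Δλ = 15.2420°
y = sin Δλ · cos φ₂ = 0.225625
x = cos φ₁ sin φ₂ − sin φ₁ cos φ₂ cos Δλ = 0.068856
θ = atan2(y, x) = 73.0290° → 73.0290° (mod 360°)

73.0°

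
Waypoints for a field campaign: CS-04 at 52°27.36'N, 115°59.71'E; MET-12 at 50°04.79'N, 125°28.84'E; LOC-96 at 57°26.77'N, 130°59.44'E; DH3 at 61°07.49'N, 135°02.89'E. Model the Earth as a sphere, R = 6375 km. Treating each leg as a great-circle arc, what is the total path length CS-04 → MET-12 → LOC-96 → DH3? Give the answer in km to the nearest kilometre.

2076 km

CS-04: φ = +52.45600°, λ = +115.99517°
MET-12: φ = +50.07983°, λ = +125.48067°
LOC-96: φ = +57.44617°, λ = +130.99067°
DH3: φ = +61.12483°, λ = +135.04817°
CS-04→MET-12: c = 0.111471 rad, d = 710.63 km
MET-12→LOC-96: c = 0.140464 rad, d = 895.46 km
LOC-96→DH3: c = 0.073661 rad, d = 469.59 km
Total = 710.63 + 895.46 + 469.59 = 2075.67 km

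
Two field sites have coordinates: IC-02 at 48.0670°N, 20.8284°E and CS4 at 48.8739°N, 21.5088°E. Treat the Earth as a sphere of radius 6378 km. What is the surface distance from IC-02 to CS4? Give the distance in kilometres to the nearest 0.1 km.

102.9 km

Δφ = 0.8069°,  Δλ = 0.6804°
a = sin²(Δφ/2) + cos φ₁ cos φ₂ sin²(Δλ/2) = 0.000065
c = 2·arcsin(√a) = 0.016134 rad = 0.9244°
d = R·c = 6378 × 0.016134 = 102.9 km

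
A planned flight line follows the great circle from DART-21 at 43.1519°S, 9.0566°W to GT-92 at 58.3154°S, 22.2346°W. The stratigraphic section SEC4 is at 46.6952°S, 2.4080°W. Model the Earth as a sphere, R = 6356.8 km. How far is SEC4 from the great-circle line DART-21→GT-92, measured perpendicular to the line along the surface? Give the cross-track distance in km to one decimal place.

629.6 km

δ₁₃ = central angle DART-21→SEC4 = 0.102775 rad  (haversine)
θ₁₃ = bearing DART-21→SEC4 = 129.283°,  θ₁₂ = bearing DART-21→GT-92 = 203.836°
dₓₜ = R·arcsin(sin δ₁₃ · sin(θ₁₃ − θ₁₂)) = 6356.8·arcsin(0.10259·sin(-74.553°)) = -629.642 km
|dₓₜ| = 629.642 km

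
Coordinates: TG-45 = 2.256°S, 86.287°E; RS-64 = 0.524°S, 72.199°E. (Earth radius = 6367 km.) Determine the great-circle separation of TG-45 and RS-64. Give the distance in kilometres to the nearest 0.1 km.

1576.8 km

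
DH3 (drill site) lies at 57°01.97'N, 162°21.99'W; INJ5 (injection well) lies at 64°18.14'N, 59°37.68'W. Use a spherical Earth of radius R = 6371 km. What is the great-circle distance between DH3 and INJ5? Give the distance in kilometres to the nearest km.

5032 km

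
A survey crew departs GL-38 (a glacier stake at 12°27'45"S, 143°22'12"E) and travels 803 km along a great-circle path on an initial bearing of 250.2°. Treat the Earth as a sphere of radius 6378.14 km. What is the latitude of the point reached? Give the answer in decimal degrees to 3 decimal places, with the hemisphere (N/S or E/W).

14.811°S

GL-38: φ = -12.46250°, λ = +143.37000°
δ = d/R = 803/6378.14 = 0.125899 rad
φ₂ = arcsin(sin φ₁ cos δ + cos φ₁ sin δ cos θ)
   = arcsin(-0.21580·0.99209 + 0.97644·0.12557·-0.33874) = -14.81059°
λ₂ = λ₁ + atan2(sin θ sin δ cos φ₁, cos δ − sin φ₁ sin φ₂) = 136.35073°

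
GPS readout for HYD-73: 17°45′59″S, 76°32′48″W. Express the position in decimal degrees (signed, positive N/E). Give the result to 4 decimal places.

-17.7664°, -76.5467°

lat: 17.7664° S → -17.7664°
lon: 76.5467° W → -76.5467°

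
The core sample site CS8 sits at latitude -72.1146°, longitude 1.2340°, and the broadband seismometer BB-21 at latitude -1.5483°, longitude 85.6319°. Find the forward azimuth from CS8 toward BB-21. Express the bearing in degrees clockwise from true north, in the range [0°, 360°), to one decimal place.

Δλ = 84.3979°
y = sin Δλ · cos φ₂ = 0.994860
x = cos φ₁ sin φ₂ − sin φ₁ cos φ₂ cos Δλ = 0.084570
θ = atan2(y, x) = 85.1412° → 85.1412° (mod 360°)

85.1°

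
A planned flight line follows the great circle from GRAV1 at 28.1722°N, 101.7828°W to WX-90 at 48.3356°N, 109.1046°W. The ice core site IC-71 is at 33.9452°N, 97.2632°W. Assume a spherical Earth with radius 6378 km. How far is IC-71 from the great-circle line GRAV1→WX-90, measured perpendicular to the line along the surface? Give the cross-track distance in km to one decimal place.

δ₁₃ = central angle GRAV1→IC-71 = 0.121283 rad  (haversine)
θ₁₃ = bearing GRAV1→IC-71 = 32.705°,  θ₁₂ = bearing GRAV1→WX-90 = 346.290°
dₓₜ = R·arcsin(sin δ₁₃ · sin(θ₁₃ − θ₁₂)) = 6378·arcsin(0.12099·sin(-313.585°)) = 559.667 km
|dₓₜ| = 559.667 km

559.7 km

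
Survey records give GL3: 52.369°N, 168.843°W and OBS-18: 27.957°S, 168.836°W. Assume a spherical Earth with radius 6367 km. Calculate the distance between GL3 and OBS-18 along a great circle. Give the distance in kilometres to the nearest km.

8926 km

Δφ = -80.3260°,  Δλ = 0.0070°
a = sin²(Δφ/2) + cos φ₁ cos φ₂ sin²(Δλ/2) = 0.415979
c = 2·arcsin(√a) = 1.401953 rad = 80.3260°
d = R·c = 6367 × 1.401953 = 8926.2 km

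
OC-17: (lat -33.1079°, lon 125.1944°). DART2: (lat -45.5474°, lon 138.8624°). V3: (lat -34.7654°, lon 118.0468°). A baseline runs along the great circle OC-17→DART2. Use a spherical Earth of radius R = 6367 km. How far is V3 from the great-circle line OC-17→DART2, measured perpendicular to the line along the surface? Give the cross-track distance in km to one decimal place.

δ₁₃ = central angle OC-17→V3 = 0.107437 rad  (haversine)
θ₁₃ = bearing OC-17→V3 = 252.406°,  θ₁₂ = bearing OC-17→DART2 = 143.817°
dₓₜ = R·arcsin(sin δ₁₃ · sin(θ₁₃ − θ₁₂)) = 6367·arcsin(0.10723·sin(108.590°)) = 648.236 km
|dₓₜ| = 648.236 km

648.2 km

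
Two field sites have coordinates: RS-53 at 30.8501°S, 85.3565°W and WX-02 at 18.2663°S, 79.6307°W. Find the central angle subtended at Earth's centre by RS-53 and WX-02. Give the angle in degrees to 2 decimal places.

13.61°

Δφ = 12.5838°,  Δλ = 5.7258°
a = sin²(Δφ/2) + cos φ₁ cos φ₂ sin²(Δλ/2) = 0.014045
c = 2·arcsin(√a) = 0.237578 rad = 13.6122°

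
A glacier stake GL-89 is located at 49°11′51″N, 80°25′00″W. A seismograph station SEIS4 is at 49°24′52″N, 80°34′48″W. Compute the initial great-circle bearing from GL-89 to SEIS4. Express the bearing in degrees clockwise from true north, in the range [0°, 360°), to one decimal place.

333.9°

GL-89: φ = +49.19750°, λ = -80.41667°
SEIS4: φ = +49.41444°, λ = -80.58000°
Δλ = -0.1633°
y = sin Δλ · cos φ₂ = -0.001855
x = cos φ₁ sin φ₂ − sin φ₁ cos φ₂ cos Δλ = 0.003788
θ = atan2(y, x) = -26.0842° → 333.9158° (mod 360°)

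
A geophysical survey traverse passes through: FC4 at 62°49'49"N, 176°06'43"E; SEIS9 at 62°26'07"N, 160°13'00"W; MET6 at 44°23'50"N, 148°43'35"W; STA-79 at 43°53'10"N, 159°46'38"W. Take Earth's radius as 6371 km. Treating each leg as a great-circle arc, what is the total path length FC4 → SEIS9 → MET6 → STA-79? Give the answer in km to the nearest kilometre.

4225 km

FC4: φ = +62.83028°, λ = +176.11194°
SEIS9: φ = +62.43528°, λ = -160.21667°
MET6: φ = +44.39722°, λ = -148.72639°
STA-79: φ = +43.88611°, λ = -159.77722°
FC4→SEIS9: c = 0.188973 rad, d = 1203.94 km
SEIS9→MET6: c = 0.335564 rad, d = 2137.88 km
MET6→STA-79: c = 0.138591 rad, d = 882.96 km
Total = 1203.94 + 2137.88 + 882.96 = 4224.79 km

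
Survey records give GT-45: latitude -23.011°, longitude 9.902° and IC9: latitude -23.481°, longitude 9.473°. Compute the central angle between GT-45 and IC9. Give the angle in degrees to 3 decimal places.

0.613°

Δφ = -0.4700°,  Δλ = -0.4290°
a = sin²(Δφ/2) + cos φ₁ cos φ₂ sin²(Δλ/2) = 0.000029
c = 2·arcsin(√a) = 0.010706 rad = 0.6134°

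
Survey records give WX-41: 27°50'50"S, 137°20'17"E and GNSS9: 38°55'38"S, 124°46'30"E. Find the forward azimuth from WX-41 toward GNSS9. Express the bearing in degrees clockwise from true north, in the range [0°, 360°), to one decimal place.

220.1°

WX-41: φ = -27.84722°, λ = +137.33806°
GNSS9: φ = -38.92722°, λ = +124.77500°
Δλ = -12.5631°
y = sin Δλ · cos φ₂ = -0.169214
x = cos φ₁ sin φ₂ − sin φ₁ cos φ₂ cos Δλ = -0.200880
θ = atan2(y, x) = -139.8905° → 220.1095° (mod 360°)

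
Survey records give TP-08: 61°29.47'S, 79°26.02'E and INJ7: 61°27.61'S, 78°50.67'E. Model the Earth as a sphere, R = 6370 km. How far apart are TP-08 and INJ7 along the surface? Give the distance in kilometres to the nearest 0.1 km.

31.5 km

TP-08: φ = -61.49117°, λ = +79.43367°
INJ7: φ = -61.46017°, λ = +78.84450°
Δφ = 0.0310°,  Δλ = -0.5892°
a = sin²(Δφ/2) + cos φ₁ cos φ₂ sin²(Δλ/2) = 0.000006
c = 2·arcsin(√a) = 0.004940 rad = 0.2830°
d = R·c = 6370 × 0.004940 = 31.5 km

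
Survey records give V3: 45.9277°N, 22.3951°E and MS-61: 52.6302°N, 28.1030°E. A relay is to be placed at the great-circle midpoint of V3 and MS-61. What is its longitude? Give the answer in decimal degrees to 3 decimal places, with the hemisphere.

Bx = cos φ₂ cos Δλ = 0.603948,  By = cos φ₂ sin Δλ = 0.060366
φₘ = atan2(sin φ₁ + sin φ₂, √((cos φ₁ + Bx)² + By²)) = 49.31394°
λₘ = λ₁ + atan2(By, cos φ₁ + Bx) = 25.05474°

25.055°E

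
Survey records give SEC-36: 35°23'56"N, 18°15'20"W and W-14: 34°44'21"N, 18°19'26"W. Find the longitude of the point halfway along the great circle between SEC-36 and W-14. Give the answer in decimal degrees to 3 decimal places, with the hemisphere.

18.290°W

SEC-36: φ = +35.39889°, λ = -18.25556°
W-14: φ = +34.73917°, λ = -18.32389°
Bx = cos φ₂ cos Δλ = 0.821754,  By = cos φ₂ sin Δλ = -0.000980
φₘ = atan2(sin φ₁ + sin φ₂, √((cos φ₁ + Bx)² + By²)) = 35.06903°
λₘ = λ₁ + atan2(By, cos φ₁ + Bx) = -18.28986°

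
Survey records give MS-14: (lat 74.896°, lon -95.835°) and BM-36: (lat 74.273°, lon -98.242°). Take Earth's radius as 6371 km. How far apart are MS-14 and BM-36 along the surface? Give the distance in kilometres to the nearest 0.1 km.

Δφ = -0.6230°,  Δλ = -2.4070°
a = sin²(Δφ/2) + cos φ₁ cos φ₂ sin²(Δλ/2) = 0.000061
c = 2·arcsin(√a) = 0.015584 rad = 0.8929°
d = R·c = 6371 × 0.015584 = 99.3 km

99.3 km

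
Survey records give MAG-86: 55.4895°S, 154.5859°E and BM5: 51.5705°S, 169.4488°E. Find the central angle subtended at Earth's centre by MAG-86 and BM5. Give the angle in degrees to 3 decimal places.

Δφ = 3.9190°,  Δλ = 14.8629°
a = sin²(Δφ/2) + cos φ₁ cos φ₂ sin²(Δλ/2) = 0.007060
c = 2·arcsin(√a) = 0.168247 rad = 9.6399°

9.640°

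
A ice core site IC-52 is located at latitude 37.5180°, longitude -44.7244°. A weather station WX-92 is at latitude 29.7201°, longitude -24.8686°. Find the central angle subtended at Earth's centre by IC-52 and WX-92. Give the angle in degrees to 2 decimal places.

Δφ = -7.7979°,  Δλ = 19.8558°
a = sin²(Δφ/2) + cos φ₁ cos φ₂ sin²(Δλ/2) = 0.025099
c = 2·arcsin(√a) = 0.318193 rad = 18.2311°

18.23°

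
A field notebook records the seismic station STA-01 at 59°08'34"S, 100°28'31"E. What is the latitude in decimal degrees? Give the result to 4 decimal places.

59° + 8′/60 + 34″/3600 = 59 + 0.13333 + 0.00944 = 59.1428°

59.1428°S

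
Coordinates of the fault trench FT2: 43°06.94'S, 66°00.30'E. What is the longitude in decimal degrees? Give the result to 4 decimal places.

66.0050°E

66° + 0.30′/60 = 66 + 0.00500 = 66.0050°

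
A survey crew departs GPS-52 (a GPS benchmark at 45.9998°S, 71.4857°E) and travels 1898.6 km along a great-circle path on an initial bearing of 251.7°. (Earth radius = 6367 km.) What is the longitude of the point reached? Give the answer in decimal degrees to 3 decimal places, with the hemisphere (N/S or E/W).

δ = d/R = 1898.6/6367 = 0.298194 rad
φ₂ = arcsin(sin φ₁ cos δ + cos φ₁ sin δ cos θ)
   = arcsin(-0.71934·0.95587 + 0.69466·0.29379·-0.31399) = -48.73559°
λ₂ = λ₁ + atan2(sin θ sin δ cos φ₁, cos δ − sin φ₁ sin φ₂) = 46.46612°

46.466°E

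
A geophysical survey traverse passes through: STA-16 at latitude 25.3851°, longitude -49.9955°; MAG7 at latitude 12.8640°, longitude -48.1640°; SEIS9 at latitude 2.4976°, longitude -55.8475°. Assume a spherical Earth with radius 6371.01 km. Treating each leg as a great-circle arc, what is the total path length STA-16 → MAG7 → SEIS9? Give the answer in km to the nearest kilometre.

2835 km

STA-16→MAG7: c = 0.220600 rad, d = 1405.45 km
MAG7→SEIS9: c = 0.224379 rad, d = 1429.52 km
Total = 1405.45 + 1429.52 = 2834.96 km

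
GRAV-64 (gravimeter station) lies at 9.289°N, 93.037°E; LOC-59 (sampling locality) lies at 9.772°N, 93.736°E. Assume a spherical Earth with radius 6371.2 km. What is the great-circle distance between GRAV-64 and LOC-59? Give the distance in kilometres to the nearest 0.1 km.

Δφ = 0.4830°,  Δλ = 0.6990°
a = sin²(Δφ/2) + cos φ₁ cos φ₂ sin²(Δλ/2) = 0.000054
c = 2·arcsin(√a) = 0.014691 rad = 0.8417°
d = R·c = 6371.2 × 0.014691 = 93.6 km

93.6 km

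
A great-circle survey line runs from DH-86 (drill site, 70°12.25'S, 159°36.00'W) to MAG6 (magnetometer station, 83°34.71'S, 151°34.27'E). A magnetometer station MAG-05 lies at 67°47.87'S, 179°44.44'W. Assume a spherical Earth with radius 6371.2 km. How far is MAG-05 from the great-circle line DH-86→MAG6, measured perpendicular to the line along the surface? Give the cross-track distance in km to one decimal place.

DH-86: φ = -70.20417°, λ = -159.60000°
MAG6: φ = -83.57850°, λ = +151.57117°
MAG-05: φ = -67.79783°, λ = -179.74067°
δ₁₃ = central angle DH-86→MAG-05 = 0.132062 rad  (haversine)
θ₁₃ = bearing DH-86→MAG-05 = 278.844°,  θ₁₂ = bearing DH-86→MAG6 = 197.484°
dₓₜ = R·arcsin(sin δ₁₃ · sin(θ₁₃ − θ₁₂)) = 6371.2·arcsin(0.13168·sin(81.360°)) = 831.787 km
|dₓₜ| = 831.787 km

831.8 km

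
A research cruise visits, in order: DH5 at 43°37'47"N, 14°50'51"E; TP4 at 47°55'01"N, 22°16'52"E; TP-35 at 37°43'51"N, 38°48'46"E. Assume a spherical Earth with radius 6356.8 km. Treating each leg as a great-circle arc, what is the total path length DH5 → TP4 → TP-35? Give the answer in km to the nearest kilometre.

2496 km

DH5: φ = +43.62972°, λ = +14.84750°
TP4: φ = +47.91694°, λ = +22.28111°
TP-35: φ = +37.73083°, λ = +38.81278°
DH5→TP4: c = 0.117330 rad, d = 745.84 km
TP4→TP-35: c = 0.275361 rad, d = 1750.42 km
Total = 745.84 + 1750.42 = 2496.26 km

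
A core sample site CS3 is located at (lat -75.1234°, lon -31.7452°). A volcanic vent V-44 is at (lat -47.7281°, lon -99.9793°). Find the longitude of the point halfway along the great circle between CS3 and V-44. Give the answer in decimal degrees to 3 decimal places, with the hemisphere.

82.729°W

Bx = cos φ₂ cos Δλ = 0.249429,  By = cos φ₂ sin Δλ = -0.624694
φₘ = atan2(sin φ₁ + sin φ₂, √((cos φ₁ + Bx)² + By²)) = -64.77172°
λₘ = λ₁ + atan2(By, cos φ₁ + Bx) = -82.72862°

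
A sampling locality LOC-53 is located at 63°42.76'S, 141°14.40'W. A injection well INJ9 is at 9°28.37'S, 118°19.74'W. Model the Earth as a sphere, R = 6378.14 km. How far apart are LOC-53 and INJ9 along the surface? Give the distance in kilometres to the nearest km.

6305 km

LOC-53: φ = -63.71267°, λ = -141.24000°
INJ9: φ = -9.47283°, λ = -118.32900°
Δφ = 54.2398°,  Δλ = 22.9110°
a = sin²(Δφ/2) + cos φ₁ cos φ₂ sin²(Δλ/2) = 0.225034
c = 2·arcsin(√a) = 0.988513 rad = 56.6376°
d = R·c = 6378.14 × 0.988513 = 6304.9 km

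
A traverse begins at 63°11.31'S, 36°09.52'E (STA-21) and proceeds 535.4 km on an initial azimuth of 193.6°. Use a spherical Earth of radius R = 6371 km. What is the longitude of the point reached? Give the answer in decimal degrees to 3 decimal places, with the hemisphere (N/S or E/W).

STA-21: φ = -63.18850°, λ = +36.15867°
δ = d/R = 535.4/6371 = 0.084037 rad
φ₂ = arcsin(sin φ₁ cos δ + cos φ₁ sin δ cos θ)
   = arcsin(-0.89250·0.99647 + 0.45106·0.08394·-0.97196) = -67.84164°
λ₂ = λ₁ + atan2(sin θ sin δ cos φ₁, cos δ − sin φ₁ sin φ₂) = 33.15898°

33.159°E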